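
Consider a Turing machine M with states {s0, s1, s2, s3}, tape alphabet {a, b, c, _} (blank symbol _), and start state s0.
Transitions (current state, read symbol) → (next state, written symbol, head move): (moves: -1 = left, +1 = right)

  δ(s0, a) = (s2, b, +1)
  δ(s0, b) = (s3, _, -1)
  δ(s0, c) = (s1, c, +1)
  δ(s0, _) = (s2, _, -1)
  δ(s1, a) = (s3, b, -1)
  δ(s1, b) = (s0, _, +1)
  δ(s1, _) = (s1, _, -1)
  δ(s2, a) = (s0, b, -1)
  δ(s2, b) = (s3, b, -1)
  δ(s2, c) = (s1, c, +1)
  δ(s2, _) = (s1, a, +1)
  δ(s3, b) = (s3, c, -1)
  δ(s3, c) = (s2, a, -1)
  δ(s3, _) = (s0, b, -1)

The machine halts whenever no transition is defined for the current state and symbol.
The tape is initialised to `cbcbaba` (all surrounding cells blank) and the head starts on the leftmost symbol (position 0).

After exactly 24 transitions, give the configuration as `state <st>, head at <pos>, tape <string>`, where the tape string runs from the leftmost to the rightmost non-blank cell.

state s1, head at 8, tape c_c_c_ca

state=s0 head=0 tape=[c]bcbaba__   (s0,c)→(s1,c,+1)
state=s1 head=1 tape=c[b]cbaba__   (s1,b)→(s0,_,+1)
state=s0 head=2 tape=c_[c]baba__   (s0,c)→(s1,c,+1)
state=s1 head=3 tape=c_c[b]aba__   (s1,b)→(s0,_,+1)
state=s0 head=4 tape=c_c_[a]ba__   (s0,a)→(s2,b,+1)
state=s2 head=5 tape=c_c_b[b]a__   (s2,b)→(s3,b,-1)
state=s3 head=4 tape=c_c_[b]ba__   (s3,b)→(s3,c,-1)
state=s3 head=3 tape=c_c[_]cba__   (s3,_)→(s0,b,-1)
state=s0 head=2 tape=c_[c]bcba__   (s0,c)→(s1,c,+1)
state=s1 head=3 tape=c_c[b]cba__   (s1,b)→(s0,_,+1)
state=s0 head=4 tape=c_c_[c]ba__   (s0,c)→(s1,c,+1)
state=s1 head=5 tape=c_c_c[b]a__   (s1,b)→(s0,_,+1)
state=s0 head=6 tape=c_c_c_[a]__   (s0,a)→(s2,b,+1)
state=s2 head=7 tape=c_c_c_b[_]_   (s2,_)→(s1,a,+1)
state=s1 head=8 tape=c_c_c_ba[_]   (s1,_)→(s1,_,-1)
state=s1 head=7 tape=c_c_c_b[a]_   (s1,a)→(s3,b,-1)
state=s3 head=6 tape=c_c_c_[b]b_   (s3,b)→(s3,c,-1)
state=s3 head=5 tape=c_c_c[_]cb_   (s3,_)→(s0,b,-1)
state=s0 head=4 tape=c_c_[c]bcb_   (s0,c)→(s1,c,+1)
state=s1 head=5 tape=c_c_c[b]cb_   (s1,b)→(s0,_,+1)
state=s0 head=6 tape=c_c_c_[c]b_   (s0,c)→(s1,c,+1)
state=s1 head=7 tape=c_c_c_c[b]_   (s1,b)→(s0,_,+1)
state=s0 head=8 tape=c_c_c_c_[_]   (s0,_)→(s2,_,-1)
state=s2 head=7 tape=c_c_c_c[_]_   (s2,_)→(s1,a,+1)
state=s1 head=8 tape=c_c_c_ca[_]
After 24 steps: state s1, head at 8, tape c_c_c_ca.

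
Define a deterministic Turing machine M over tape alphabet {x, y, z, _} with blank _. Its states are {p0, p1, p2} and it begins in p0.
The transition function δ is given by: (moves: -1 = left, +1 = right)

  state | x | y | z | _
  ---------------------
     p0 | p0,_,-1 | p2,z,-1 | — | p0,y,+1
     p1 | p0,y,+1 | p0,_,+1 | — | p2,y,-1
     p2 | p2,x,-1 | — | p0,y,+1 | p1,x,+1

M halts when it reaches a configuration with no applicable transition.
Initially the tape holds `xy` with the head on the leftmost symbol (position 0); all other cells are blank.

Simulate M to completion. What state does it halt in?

p0 | _[x]y   read x → write _, move -1, go to p0
p0 | [_]_y   read _ → write y, move +1, go to p0
p0 | y[_]y   read _ → write y, move +1, go to p0
p0 | yy[y]   read y → write z, move -1, go to p2
p2 | y[y]z
No transition is defined for (p2, y); M halts in state p2.

p2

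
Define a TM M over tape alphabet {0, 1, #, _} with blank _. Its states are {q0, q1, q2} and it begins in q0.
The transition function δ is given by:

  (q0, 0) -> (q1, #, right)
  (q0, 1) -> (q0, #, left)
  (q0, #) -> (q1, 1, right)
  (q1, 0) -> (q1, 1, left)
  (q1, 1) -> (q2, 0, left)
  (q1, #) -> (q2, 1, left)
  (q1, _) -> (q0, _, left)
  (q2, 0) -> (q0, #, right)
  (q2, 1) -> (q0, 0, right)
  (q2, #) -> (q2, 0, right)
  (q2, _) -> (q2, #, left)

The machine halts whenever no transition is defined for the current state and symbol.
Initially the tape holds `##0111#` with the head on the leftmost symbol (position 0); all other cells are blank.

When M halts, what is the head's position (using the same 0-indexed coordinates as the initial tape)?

7

q0 | [#]#0111#_   read # → write 1, move right, go to q1
q1 | 1[#]0111#_   read # → write 1, move left, go to q2
q2 | [1]10111#_   read 1 → write 0, move right, go to q0
q0 | 0[1]0111#_   read 1 → write #, move left, go to q0
q0 | [0]#0111#_   read 0 → write #, move right, go to q1
q1 | #[#]0111#_   read # → write 1, move left, go to q2
q2 | [#]10111#_   read # → write 0, move right, go to q2
q2 | 0[1]0111#_   read 1 → write 0, move right, go to q0
q0 | 00[0]111#_   read 0 → write #, move right, go to q1
q1 | 00#[1]11#_   read 1 → write 0, move left, go to q2
q2 | 00[#]011#_   read # → write 0, move right, go to q2
q2 | 000[0]11#_   read 0 → write #, move right, go to q0
q0 | 000#[1]1#_   read 1 → write #, move left, go to q0
q0 | 000[#]#1#_   read # → write 1, move right, go to q1
q1 | 0001[#]1#_   read # → write 1, move left, go to q2
q2 | 000[1]11#_   read 1 → write 0, move right, go to q0
q0 | 0000[1]1#_   read 1 → write #, move left, go to q0
q0 | 000[0]#1#_   read 0 → write #, move right, go to q1
q1 | 000#[#]1#_   read # → write 1, move left, go to q2
q2 | 000[#]11#_   read # → write 0, move right, go to q2
q2 | 0000[1]1#_   read 1 → write 0, move right, go to q0
q0 | 00000[1]#_   read 1 → write #, move left, go to q0
q0 | 0000[0]##_   read 0 → write #, move right, go to q1
q1 | 0000#[#]#_   read # → write 1, move left, go to q2
q2 | 0000[#]1#_   read # → write 0, move right, go to q2
q2 | 00000[1]#_   read 1 → write 0, move right, go to q0
q0 | 000000[#]_   read # → write 1, move right, go to q1
q1 | 0000001[_]   read _ → write _, move left, go to q0
q0 | 000000[1]_   read 1 → write #, move left, go to q0
q0 | 00000[0]#_   read 0 → write #, move right, go to q1
q1 | 00000#[#]_   read # → write 1, move left, go to q2
q2 | 00000[#]1_   read # → write 0, move right, go to q2
q2 | 000000[1]_   read 1 → write 0, move right, go to q0
q0 | 0000000[_]
At halt the head is at cell 7.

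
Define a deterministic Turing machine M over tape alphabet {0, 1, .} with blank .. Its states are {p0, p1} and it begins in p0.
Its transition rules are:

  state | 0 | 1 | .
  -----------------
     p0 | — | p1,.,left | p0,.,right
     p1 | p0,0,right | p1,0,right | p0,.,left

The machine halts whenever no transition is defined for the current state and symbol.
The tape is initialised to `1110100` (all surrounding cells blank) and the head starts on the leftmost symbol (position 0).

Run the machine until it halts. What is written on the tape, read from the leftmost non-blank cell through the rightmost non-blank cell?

0100

state=p0 head=0 tape=..[1]110100   (p0,1)→(p1,.,left)
state=p1 head=-1 tape=.[.].110100   (p1,.)→(p0,.,left)
state=p0 head=-2 tape=[.]..110100   (p0,.)→(p0,.,right)
state=p0 head=-1 tape=.[.].110100   (p0,.)→(p0,.,right)
state=p0 head=0 tape=..[.]110100   (p0,.)→(p0,.,right)
state=p0 head=1 tape=...[1]10100   (p0,1)→(p1,.,left)
state=p1 head=0 tape=..[.].10100   (p1,.)→(p0,.,left)
state=p0 head=-1 tape=.[.]..10100   (p0,.)→(p0,.,right)
state=p0 head=0 tape=..[.].10100   (p0,.)→(p0,.,right)
state=p0 head=1 tape=...[.]10100   (p0,.)→(p0,.,right)
state=p0 head=2 tape=....[1]0100   (p0,1)→(p1,.,left)
state=p1 head=1 tape=...[.].0100   (p1,.)→(p0,.,left)
state=p0 head=0 tape=..[.]..0100   (p0,.)→(p0,.,right)
state=p0 head=1 tape=...[.].0100   (p0,.)→(p0,.,right)
state=p0 head=2 tape=....[.]0100   (p0,.)→(p0,.,right)
state=p0 head=3 tape=.....[0]100
The non-blank tape span at halt is 0100.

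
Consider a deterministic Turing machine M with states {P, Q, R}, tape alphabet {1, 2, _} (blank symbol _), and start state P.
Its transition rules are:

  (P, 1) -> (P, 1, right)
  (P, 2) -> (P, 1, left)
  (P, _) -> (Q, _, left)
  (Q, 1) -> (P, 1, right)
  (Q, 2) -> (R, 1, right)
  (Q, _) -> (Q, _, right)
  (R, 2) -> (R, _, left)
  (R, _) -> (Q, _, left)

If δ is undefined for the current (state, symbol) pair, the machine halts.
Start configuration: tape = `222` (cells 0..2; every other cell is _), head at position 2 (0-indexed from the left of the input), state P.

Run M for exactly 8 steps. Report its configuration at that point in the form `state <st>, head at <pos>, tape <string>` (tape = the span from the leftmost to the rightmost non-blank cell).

state=P head=2 tape=__22[2]   (P,2)→(P,1,left)
state=P head=1 tape=__2[2]1   (P,2)→(P,1,left)
state=P head=0 tape=__[2]11   (P,2)→(P,1,left)
state=P head=-1 tape=_[_]111   (P,_)→(Q,_,left)
state=Q head=-2 tape=[_]_111   (Q,_)→(Q,_,right)
state=Q head=-1 tape=_[_]111   (Q,_)→(Q,_,right)
state=Q head=0 tape=__[1]11   (Q,1)→(P,1,right)
state=P head=1 tape=__1[1]1   (P,1)→(P,1,right)
state=P head=2 tape=__11[1]
After 8 steps: state P, head at 2, tape 111.

state P, head at 2, tape 111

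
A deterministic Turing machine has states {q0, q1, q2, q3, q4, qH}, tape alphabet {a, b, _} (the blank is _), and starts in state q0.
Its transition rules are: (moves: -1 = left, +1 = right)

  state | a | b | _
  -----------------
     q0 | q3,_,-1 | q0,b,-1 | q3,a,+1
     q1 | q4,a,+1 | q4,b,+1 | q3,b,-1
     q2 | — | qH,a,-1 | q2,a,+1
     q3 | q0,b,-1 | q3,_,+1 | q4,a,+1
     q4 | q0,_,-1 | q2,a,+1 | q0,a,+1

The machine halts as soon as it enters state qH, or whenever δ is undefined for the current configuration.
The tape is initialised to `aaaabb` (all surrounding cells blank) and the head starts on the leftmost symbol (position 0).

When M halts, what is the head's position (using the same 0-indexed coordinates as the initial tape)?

state=q0 head=0 tape=___[a]aaabb   (q0,a)→(q3,_,-1)
state=q3 head=-1 tape=__[_]_aaabb   (q3,_)→(q4,a,+1)
state=q4 head=0 tape=__a[_]aaabb   (q4,_)→(q0,a,+1)
state=q0 head=1 tape=__aa[a]aabb   (q0,a)→(q3,_,-1)
state=q3 head=0 tape=__a[a]_aabb   (q3,a)→(q0,b,-1)
state=q0 head=-1 tape=__[a]b_aabb   (q0,a)→(q3,_,-1)
state=q3 head=-2 tape=_[_]_b_aabb   (q3,_)→(q4,a,+1)
state=q4 head=-1 tape=_a[_]b_aabb   (q4,_)→(q0,a,+1)
state=q0 head=0 tape=_aa[b]_aabb   (q0,b)→(q0,b,-1)
state=q0 head=-1 tape=_a[a]b_aabb   (q0,a)→(q3,_,-1)
state=q3 head=-2 tape=_[a]_b_aabb   (q3,a)→(q0,b,-1)
state=q0 head=-3 tape=[_]b_b_aabb   (q0,_)→(q3,a,+1)
state=q3 head=-2 tape=a[b]_b_aabb   (q3,b)→(q3,_,+1)
state=q3 head=-1 tape=a_[_]b_aabb   (q3,_)→(q4,a,+1)
state=q4 head=0 tape=a_a[b]_aabb   (q4,b)→(q2,a,+1)
state=q2 head=1 tape=a_aa[_]aabb   (q2,_)→(q2,a,+1)
state=q2 head=2 tape=a_aaa[a]abb
At halt the head is at cell 2.

2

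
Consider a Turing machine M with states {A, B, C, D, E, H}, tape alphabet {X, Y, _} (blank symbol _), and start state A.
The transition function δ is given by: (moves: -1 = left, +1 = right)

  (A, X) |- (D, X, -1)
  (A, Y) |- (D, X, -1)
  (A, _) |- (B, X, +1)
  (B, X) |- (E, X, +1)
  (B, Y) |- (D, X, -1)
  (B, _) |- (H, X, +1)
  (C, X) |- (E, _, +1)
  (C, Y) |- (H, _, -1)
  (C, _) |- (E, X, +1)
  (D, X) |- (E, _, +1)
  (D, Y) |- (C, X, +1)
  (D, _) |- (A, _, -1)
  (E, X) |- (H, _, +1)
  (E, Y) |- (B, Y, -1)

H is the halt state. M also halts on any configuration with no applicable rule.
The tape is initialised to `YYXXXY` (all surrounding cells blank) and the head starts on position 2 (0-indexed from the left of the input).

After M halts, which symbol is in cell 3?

_

state=A head=2 tape=YY[X]XXY   (A,X)→(D,X,-1)
state=D head=1 tape=Y[Y]XXXY   (D,Y)→(C,X,+1)
state=C head=2 tape=YX[X]XXY   (C,X)→(E,_,+1)
state=E head=3 tape=YX_[X]XY   (E,X)→(H,_,+1)
state=H head=4 tape=YX__[X]Y
Cell 3 holds _ when M halts.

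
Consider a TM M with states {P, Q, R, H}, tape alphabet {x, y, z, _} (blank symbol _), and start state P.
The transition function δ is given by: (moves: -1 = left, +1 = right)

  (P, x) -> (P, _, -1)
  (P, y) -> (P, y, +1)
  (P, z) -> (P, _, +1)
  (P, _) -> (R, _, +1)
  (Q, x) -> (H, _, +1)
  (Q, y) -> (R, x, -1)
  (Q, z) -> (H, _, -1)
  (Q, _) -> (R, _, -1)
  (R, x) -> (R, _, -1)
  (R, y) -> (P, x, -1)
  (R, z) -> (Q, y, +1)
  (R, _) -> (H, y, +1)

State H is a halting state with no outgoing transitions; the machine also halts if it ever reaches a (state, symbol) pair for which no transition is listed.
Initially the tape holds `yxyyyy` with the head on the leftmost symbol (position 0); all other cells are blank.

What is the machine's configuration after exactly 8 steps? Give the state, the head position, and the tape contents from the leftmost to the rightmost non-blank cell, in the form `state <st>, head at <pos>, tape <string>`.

state H, head at 2, tape yy_yyy

state=P head=0 tape=[y]xyyyy   (P,y)→(P,y,+1)
state=P head=1 tape=y[x]yyyy   (P,x)→(P,_,-1)
state=P head=0 tape=[y]_yyyy   (P,y)→(P,y,+1)
state=P head=1 tape=y[_]yyyy   (P,_)→(R,_,+1)
state=R head=2 tape=y_[y]yyy   (R,y)→(P,x,-1)
state=P head=1 tape=y[_]xyyy   (P,_)→(R,_,+1)
state=R head=2 tape=y_[x]yyy   (R,x)→(R,_,-1)
state=R head=1 tape=y[_]_yyy   (R,_)→(H,y,+1)
state=H head=2 tape=yy[_]yyy
After 8 steps: state H, head at 2, tape yy_yyy.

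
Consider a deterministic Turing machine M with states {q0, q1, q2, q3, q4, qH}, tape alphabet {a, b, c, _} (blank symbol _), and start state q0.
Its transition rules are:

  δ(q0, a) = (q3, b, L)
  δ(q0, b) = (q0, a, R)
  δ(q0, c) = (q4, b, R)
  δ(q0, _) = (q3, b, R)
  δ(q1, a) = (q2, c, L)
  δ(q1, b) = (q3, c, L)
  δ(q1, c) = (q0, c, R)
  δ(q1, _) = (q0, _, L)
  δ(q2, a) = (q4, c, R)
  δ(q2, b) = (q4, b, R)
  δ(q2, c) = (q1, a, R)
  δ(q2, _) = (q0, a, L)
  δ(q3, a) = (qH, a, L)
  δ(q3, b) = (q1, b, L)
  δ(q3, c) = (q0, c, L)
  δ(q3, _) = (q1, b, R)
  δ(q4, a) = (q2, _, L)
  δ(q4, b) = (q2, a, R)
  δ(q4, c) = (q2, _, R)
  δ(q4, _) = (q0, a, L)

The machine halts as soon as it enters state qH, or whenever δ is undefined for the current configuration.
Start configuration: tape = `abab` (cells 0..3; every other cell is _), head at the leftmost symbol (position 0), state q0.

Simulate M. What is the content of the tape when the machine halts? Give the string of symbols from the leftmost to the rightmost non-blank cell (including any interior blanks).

q0 | ____[a]bab   read a → write b, move L, go to q3
q3 | ___[_]bbab   read _ → write b, move R, go to q1
q1 | ___b[b]bab   read b → write c, move L, go to q3
q3 | ___[b]cbab   read b → write b, move L, go to q1
q1 | __[_]bcbab   read _ → write _, move L, go to q0
q0 | _[_]_bcbab   read _ → write b, move R, go to q3
q3 | _b[_]bcbab   read _ → write b, move R, go to q1
q1 | _bb[b]cbab   read b → write c, move L, go to q3
q3 | _b[b]ccbab   read b → write b, move L, go to q1
q1 | _[b]bccbab   read b → write c, move L, go to q3
q3 | [_]cbccbab   read _ → write b, move R, go to q1
q1 | b[c]bccbab   read c → write c, move R, go to q0
q0 | bc[b]ccbab   read b → write a, move R, go to q0
q0 | bca[c]cbab   read c → write b, move R, go to q4
q4 | bcab[c]bab   read c → write _, move R, go to q2
q2 | bcab_[b]ab   read b → write b, move R, go to q4
q4 | bcab_b[a]b   read a → write _, move L, go to q2
q2 | bcab_[b]_b   read b → write b, move R, go to q4
q4 | bcab_b[_]b   read _ → write a, move L, go to q0
q0 | bcab_[b]ab   read b → write a, move R, go to q0
q0 | bcab_a[a]b   read a → write b, move L, go to q3
q3 | bcab_[a]bb   read a → write a, move L, go to qH
qH | bcab[_]abb
The non-blank tape span at halt is bcab_abb.

bcab_abb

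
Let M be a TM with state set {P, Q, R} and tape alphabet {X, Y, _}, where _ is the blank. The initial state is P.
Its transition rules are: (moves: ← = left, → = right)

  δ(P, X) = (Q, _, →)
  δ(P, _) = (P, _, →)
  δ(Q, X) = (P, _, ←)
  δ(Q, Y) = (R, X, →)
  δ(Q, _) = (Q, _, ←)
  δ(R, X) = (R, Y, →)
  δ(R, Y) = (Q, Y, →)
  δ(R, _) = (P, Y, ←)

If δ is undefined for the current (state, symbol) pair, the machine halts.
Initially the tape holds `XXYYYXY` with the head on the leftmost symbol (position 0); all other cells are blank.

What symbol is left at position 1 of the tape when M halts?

P | [X]XYYYXY   read X → write _, move →, go to Q
Q | _[X]YYYXY   read X → write _, move ←, go to P
P | [_]_YYYXY   read _ → write _, move →, go to P
P | _[_]YYYXY   read _ → write _, move →, go to P
P | __[Y]YYXY
Cell 1 holds _ when M halts.

_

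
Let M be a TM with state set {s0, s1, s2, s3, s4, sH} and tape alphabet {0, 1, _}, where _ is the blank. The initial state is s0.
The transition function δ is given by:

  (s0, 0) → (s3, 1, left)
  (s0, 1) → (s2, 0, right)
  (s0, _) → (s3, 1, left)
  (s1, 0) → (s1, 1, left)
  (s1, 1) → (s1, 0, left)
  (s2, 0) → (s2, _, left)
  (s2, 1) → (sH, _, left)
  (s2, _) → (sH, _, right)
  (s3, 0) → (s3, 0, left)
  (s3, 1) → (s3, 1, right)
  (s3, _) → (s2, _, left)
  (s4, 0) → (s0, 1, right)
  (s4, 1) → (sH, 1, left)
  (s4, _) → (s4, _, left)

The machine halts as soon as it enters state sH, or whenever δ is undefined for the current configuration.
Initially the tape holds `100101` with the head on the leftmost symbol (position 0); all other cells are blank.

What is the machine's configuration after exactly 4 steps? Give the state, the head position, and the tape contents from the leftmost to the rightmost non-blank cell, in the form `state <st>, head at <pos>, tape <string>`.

s0 | _[1]00101   read 1 → write 0, move right, go to s2
s2 | _0[0]0101   read 0 → write _, move left, go to s2
s2 | _[0]_0101   read 0 → write _, move left, go to s2
s2 | [_]__0101   read _ → write _, move right, go to sH
sH | _[_]_0101
After 4 steps: state sH, head at 0, tape 0101.

state sH, head at 0, tape 0101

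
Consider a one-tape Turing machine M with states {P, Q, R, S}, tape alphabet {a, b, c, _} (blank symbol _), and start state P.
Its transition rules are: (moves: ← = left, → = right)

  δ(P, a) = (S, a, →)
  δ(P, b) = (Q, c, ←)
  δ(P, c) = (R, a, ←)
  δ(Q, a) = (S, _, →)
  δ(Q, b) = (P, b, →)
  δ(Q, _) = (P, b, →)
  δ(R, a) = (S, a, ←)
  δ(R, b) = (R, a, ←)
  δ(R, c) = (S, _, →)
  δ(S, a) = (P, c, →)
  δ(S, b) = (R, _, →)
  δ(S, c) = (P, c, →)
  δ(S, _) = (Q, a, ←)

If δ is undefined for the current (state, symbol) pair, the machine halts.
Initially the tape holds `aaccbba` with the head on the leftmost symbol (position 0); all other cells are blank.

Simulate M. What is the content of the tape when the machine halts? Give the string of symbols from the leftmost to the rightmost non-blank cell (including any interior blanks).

a__ccba

P | [a]accbba   read a → write a, move →, go to S
S | a[a]ccbba   read a → write c, move →, go to P
P | ac[c]cbba   read c → write a, move ←, go to R
R | a[c]acbba   read c → write _, move →, go to S
S | a_[a]cbba   read a → write c, move →, go to P
P | a_c[c]bba   read c → write a, move ←, go to R
R | a_[c]abba   read c → write _, move →, go to S
S | a__[a]bba   read a → write c, move →, go to P
P | a__c[b]ba   read b → write c, move ←, go to Q
Q | a__[c]cba
The non-blank tape span at halt is a__ccba.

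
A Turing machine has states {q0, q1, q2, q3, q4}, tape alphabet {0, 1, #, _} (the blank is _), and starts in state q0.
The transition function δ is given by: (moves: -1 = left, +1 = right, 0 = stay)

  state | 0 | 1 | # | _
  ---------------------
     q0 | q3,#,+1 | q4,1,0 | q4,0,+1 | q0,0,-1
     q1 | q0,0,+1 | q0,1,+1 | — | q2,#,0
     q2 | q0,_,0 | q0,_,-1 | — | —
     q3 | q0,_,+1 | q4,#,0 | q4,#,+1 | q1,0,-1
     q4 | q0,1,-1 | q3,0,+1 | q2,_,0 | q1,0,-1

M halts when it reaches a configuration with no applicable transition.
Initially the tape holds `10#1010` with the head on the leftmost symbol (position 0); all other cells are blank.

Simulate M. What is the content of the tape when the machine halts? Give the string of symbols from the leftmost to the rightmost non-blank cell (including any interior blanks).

q0 | [1]0#1010__   read 1 → write 1, move 0, go to q4
q4 | [1]0#1010__   read 1 → write 0, move +1, go to q3
q3 | 0[0]#1010__   read 0 → write _, move +1, go to q0
q0 | 0_[#]1010__   read # → write 0, move +1, go to q4
q4 | 0_0[1]010__   read 1 → write 0, move +1, go to q3
q3 | 0_00[0]10__   read 0 → write _, move +1, go to q0
q0 | 0_00_[1]0__   read 1 → write 1, move 0, go to q4
q4 | 0_00_[1]0__   read 1 → write 0, move +1, go to q3
q3 | 0_00_0[0]__   read 0 → write _, move +1, go to q0
q0 | 0_00_0_[_]_   read _ → write 0, move -1, go to q0
q0 | 0_00_0[_]0_   read _ → write 0, move -1, go to q0
q0 | 0_00_[0]00_   read 0 → write #, move +1, go to q3
q3 | 0_00_#[0]0_   read 0 → write _, move +1, go to q0
q0 | 0_00_#_[0]_   read 0 → write #, move +1, go to q3
q3 | 0_00_#_#[_]   read _ → write 0, move -1, go to q1
q1 | 0_00_#_[#]0
The non-blank tape span at halt is 0_00_#_#0.

0_00_#_#0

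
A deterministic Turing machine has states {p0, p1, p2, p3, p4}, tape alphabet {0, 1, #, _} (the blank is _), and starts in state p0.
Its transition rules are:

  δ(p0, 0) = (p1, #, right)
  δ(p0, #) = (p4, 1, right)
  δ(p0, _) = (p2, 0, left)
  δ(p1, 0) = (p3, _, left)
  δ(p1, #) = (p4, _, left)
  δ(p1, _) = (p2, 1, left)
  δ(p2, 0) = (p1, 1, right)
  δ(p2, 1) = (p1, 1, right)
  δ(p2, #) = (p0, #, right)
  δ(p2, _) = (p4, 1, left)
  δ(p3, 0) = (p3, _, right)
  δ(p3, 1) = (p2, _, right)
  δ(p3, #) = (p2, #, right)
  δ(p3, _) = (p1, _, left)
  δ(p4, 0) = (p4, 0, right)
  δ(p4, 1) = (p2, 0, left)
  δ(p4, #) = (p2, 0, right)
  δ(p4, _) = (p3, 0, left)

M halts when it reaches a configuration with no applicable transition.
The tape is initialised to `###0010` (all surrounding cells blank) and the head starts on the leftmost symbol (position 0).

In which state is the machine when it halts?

state=p0 head=0 tape=[#]##0010   (p0,#)→(p4,1,right)
state=p4 head=1 tape=1[#]#0010   (p4,#)→(p2,0,right)
state=p2 head=2 tape=10[#]0010   (p2,#)→(p0,#,right)
state=p0 head=3 tape=10#[0]010   (p0,0)→(p1,#,right)
state=p1 head=4 tape=10##[0]10   (p1,0)→(p3,_,left)
state=p3 head=3 tape=10#[#]_10   (p3,#)→(p2,#,right)
state=p2 head=4 tape=10##[_]10   (p2,_)→(p4,1,left)
state=p4 head=3 tape=10#[#]110   (p4,#)→(p2,0,right)
state=p2 head=4 tape=10#0[1]10   (p2,1)→(p1,1,right)
state=p1 head=5 tape=10#01[1]0
No transition is defined for (p1, 1); M halts in state p1.

p1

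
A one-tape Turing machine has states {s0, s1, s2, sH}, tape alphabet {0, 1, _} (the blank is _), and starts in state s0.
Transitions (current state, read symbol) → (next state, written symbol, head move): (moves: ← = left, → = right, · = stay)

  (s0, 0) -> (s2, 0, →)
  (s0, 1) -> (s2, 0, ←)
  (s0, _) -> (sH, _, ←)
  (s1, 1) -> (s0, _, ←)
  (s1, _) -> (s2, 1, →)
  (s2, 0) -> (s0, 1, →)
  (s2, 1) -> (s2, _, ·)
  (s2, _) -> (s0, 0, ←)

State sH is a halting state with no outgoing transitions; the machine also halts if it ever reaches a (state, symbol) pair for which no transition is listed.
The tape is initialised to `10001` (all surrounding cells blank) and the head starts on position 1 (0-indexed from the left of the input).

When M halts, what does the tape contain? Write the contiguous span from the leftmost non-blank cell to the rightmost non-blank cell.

10101

s0 | 1[0]001_   read 0 → write 0, move →, go to s2
s2 | 10[0]01_   read 0 → write 1, move →, go to s0
s0 | 101[0]1_   read 0 → write 0, move →, go to s2
s2 | 1010[1]_   read 1 → write _, move ·, go to s2
s2 | 1010[_]_   read _ → write 0, move ←, go to s0
s0 | 101[0]0_   read 0 → write 0, move →, go to s2
s2 | 1010[0]_   read 0 → write 1, move →, go to s0
s0 | 10101[_]   read _ → write _, move ←, go to sH
sH | 1010[1]_
The non-blank tape span at halt is 10101.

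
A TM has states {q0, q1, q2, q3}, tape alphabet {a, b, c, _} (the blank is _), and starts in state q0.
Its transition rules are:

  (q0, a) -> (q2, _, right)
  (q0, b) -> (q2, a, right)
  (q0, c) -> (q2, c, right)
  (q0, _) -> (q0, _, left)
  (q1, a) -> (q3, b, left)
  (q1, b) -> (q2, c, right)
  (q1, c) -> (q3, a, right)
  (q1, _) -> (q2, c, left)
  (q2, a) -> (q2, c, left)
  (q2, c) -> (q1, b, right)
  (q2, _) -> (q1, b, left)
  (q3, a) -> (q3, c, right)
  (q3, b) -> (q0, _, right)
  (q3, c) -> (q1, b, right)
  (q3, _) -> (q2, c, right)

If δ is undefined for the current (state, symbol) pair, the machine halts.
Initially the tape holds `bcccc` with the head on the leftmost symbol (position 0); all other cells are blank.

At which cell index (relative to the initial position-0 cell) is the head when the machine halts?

state=q0 head=0 tape=[b]cccc___   (q0,b)→(q2,a,right)
state=q2 head=1 tape=a[c]ccc___   (q2,c)→(q1,b,right)
state=q1 head=2 tape=ab[c]cc___   (q1,c)→(q3,a,right)
state=q3 head=3 tape=aba[c]c___   (q3,c)→(q1,b,right)
state=q1 head=4 tape=abab[c]___   (q1,c)→(q3,a,right)
state=q3 head=5 tape=ababa[_]__   (q3,_)→(q2,c,right)
state=q2 head=6 tape=ababac[_]_   (q2,_)→(q1,b,left)
state=q1 head=5 tape=ababa[c]b_   (q1,c)→(q3,a,right)
state=q3 head=6 tape=ababaa[b]_   (q3,b)→(q0,_,right)
state=q0 head=7 tape=ababaa_[_]   (q0,_)→(q0,_,left)
state=q0 head=6 tape=ababaa[_]_   (q0,_)→(q0,_,left)
state=q0 head=5 tape=ababa[a]__   (q0,a)→(q2,_,right)
state=q2 head=6 tape=ababa_[_]_   (q2,_)→(q1,b,left)
state=q1 head=5 tape=ababa[_]b_   (q1,_)→(q2,c,left)
state=q2 head=4 tape=abab[a]cb_   (q2,a)→(q2,c,left)
state=q2 head=3 tape=aba[b]ccb_
At halt the head is at cell 3.

3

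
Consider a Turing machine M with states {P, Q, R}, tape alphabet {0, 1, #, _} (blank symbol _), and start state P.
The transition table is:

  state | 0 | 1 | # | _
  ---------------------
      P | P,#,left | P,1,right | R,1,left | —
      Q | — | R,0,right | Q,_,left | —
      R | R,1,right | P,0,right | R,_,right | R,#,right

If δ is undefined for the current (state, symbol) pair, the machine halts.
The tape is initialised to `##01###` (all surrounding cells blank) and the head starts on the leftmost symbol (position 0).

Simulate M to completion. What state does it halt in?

P

state=P head=0 tape=_[#]#01###_   (P,#)→(R,1,left)
state=R head=-1 tape=[_]1#01###_   (R,_)→(R,#,right)
state=R head=0 tape=#[1]#01###_   (R,1)→(P,0,right)
state=P head=1 tape=#0[#]01###_   (P,#)→(R,1,left)
state=R head=0 tape=#[0]101###_   (R,0)→(R,1,right)
state=R head=1 tape=#1[1]01###_   (R,1)→(P,0,right)
state=P head=2 tape=#10[0]1###_   (P,0)→(P,#,left)
state=P head=1 tape=#1[0]#1###_   (P,0)→(P,#,left)
state=P head=0 tape=#[1]##1###_   (P,1)→(P,1,right)
state=P head=1 tape=#1[#]#1###_   (P,#)→(R,1,left)
state=R head=0 tape=#[1]1#1###_   (R,1)→(P,0,right)
state=P head=1 tape=#0[1]#1###_   (P,1)→(P,1,right)
state=P head=2 tape=#01[#]1###_   (P,#)→(R,1,left)
state=R head=1 tape=#0[1]11###_   (R,1)→(P,0,right)
state=P head=2 tape=#00[1]1###_   (P,1)→(P,1,right)
state=P head=3 tape=#001[1]###_   (P,1)→(P,1,right)
state=P head=4 tape=#0011[#]##_   (P,#)→(R,1,left)
state=R head=3 tape=#001[1]1##_   (R,1)→(P,0,right)
state=P head=4 tape=#0010[1]##_   (P,1)→(P,1,right)
state=P head=5 tape=#00101[#]#_   (P,#)→(R,1,left)
state=R head=4 tape=#0010[1]1#_   (R,1)→(P,0,right)
state=P head=5 tape=#00100[1]#_   (P,1)→(P,1,right)
state=P head=6 tape=#001001[#]_   (P,#)→(R,1,left)
state=R head=5 tape=#00100[1]1_   (R,1)→(P,0,right)
state=P head=6 tape=#001000[1]_   (P,1)→(P,1,right)
state=P head=7 tape=#0010001[_]
No transition is defined for (P, _); M halts in state P.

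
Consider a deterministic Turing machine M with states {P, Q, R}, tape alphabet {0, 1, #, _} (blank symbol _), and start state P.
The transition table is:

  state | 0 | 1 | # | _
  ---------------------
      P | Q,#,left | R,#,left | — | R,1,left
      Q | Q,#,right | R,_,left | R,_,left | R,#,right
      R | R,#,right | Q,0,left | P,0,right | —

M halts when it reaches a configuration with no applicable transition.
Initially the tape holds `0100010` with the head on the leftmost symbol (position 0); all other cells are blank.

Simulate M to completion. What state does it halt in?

R

P | __[0]100010   read 0 → write #, move left, go to Q
Q | _[_]#100010   read _ → write #, move right, go to R
R | _#[#]100010   read # → write 0, move right, go to P
P | _#0[1]00010   read 1 → write #, move left, go to R
R | _#[0]#00010   read 0 → write #, move right, go to R
R | _##[#]00010   read # → write 0, move right, go to P
P | _##0[0]0010   read 0 → write #, move left, go to Q
Q | _##[0]#0010   read 0 → write #, move right, go to Q
Q | _###[#]0010   read # → write _, move left, go to R
R | _##[#]_0010   read # → write 0, move right, go to P
P | _##0[_]0010   read _ → write 1, move left, go to R
R | _##[0]10010   read 0 → write #, move right, go to R
R | _###[1]0010   read 1 → write 0, move left, go to Q
Q | _##[#]00010   read # → write _, move left, go to R
R | _#[#]_00010   read # → write 0, move right, go to P
P | _#0[_]00010   read _ → write 1, move left, go to R
R | _#[0]100010   read 0 → write #, move right, go to R
R | _##[1]00010   read 1 → write 0, move left, go to Q
Q | _#[#]000010   read # → write _, move left, go to R
R | _[#]_000010   read # → write 0, move right, go to P
P | _0[_]000010   read _ → write 1, move left, go to R
R | _[0]1000010   read 0 → write #, move right, go to R
R | _#[1]000010   read 1 → write 0, move left, go to Q
Q | _[#]0000010   read # → write _, move left, go to R
R | [_]_0000010
No transition is defined for (R, _); M halts in state R.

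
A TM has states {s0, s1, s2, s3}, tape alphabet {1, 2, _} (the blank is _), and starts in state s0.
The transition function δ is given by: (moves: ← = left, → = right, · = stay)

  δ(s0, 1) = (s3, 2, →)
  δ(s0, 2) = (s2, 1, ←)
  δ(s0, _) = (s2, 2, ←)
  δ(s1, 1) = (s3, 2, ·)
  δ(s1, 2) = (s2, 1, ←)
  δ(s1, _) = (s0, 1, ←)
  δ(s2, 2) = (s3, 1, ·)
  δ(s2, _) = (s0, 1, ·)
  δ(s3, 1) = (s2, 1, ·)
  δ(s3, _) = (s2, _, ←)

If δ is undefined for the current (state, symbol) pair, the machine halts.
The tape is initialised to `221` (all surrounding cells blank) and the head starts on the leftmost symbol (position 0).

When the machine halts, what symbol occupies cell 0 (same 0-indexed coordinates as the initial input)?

1

state=s0 head=0 tape=_[2]21   (s0,2)→(s2,1,←)
state=s2 head=-1 tape=[_]121   (s2,_)→(s0,1,·)
state=s0 head=-1 tape=[1]121   (s0,1)→(s3,2,→)
state=s3 head=0 tape=2[1]21   (s3,1)→(s2,1,·)
state=s2 head=0 tape=2[1]21
Cell 0 holds 1 when M halts.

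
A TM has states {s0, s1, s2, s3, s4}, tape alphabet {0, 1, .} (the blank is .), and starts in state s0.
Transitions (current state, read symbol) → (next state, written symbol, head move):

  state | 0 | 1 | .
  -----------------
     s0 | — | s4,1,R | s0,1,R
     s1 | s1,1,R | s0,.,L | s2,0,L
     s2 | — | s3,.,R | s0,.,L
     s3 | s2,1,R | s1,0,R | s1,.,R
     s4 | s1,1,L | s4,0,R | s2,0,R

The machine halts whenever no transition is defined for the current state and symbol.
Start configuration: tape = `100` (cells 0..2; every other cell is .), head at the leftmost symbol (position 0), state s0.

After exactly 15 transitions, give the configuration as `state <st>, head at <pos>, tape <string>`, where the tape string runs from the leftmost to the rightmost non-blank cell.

state s0, head at 3, tape 1101.0

s0 | .[1]00..   read 1 → write 1, move R, go to s4
s4 | .1[0]0..   read 0 → write 1, move L, go to s1
s1 | .[1]10..   read 1 → write ., move L, go to s0
s0 | [.].10..   read . → write 1, move R, go to s0
s0 | 1[.]10..   read . → write 1, move R, go to s0
s0 | 11[1]0..   read 1 → write 1, move R, go to s4
s4 | 111[0]..   read 0 → write 1, move L, go to s1
s1 | 11[1]1..   read 1 → write ., move L, go to s0
s0 | 1[1].1..   read 1 → write 1, move R, go to s4
s4 | 11[.]1..   read . → write 0, move R, go to s2
s2 | 110[1]..   read 1 → write ., move R, go to s3
s3 | 110.[.].   read . → write ., move R, go to s1
s1 | 110..[.]   read . → write 0, move L, go to s2
s2 | 110.[.]0   read . → write ., move L, go to s0
s0 | 110[.].0   read . → write 1, move R, go to s0
s0 | 1101[.]0
After 15 steps: state s0, head at 3, tape 1101.0.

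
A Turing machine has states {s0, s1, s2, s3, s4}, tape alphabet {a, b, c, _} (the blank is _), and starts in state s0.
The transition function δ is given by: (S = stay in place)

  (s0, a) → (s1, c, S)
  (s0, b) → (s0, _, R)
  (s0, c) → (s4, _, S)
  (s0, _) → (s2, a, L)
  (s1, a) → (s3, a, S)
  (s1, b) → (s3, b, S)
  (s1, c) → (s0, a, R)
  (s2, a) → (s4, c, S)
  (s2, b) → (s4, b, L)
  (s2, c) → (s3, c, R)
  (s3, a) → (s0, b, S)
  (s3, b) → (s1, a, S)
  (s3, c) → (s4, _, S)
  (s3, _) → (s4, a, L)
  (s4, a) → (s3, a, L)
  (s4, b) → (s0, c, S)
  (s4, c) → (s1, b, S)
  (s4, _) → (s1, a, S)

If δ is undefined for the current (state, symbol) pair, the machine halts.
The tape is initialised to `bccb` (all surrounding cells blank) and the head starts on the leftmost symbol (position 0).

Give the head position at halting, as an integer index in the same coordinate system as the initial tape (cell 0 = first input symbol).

3

state=s0 head=0 tape=[b]ccb_   (s0,b)→(s0,_,R)
state=s0 head=1 tape=_[c]cb_   (s0,c)→(s4,_,S)
state=s4 head=1 tape=_[_]cb_   (s4,_)→(s1,a,S)
state=s1 head=1 tape=_[a]cb_   (s1,a)→(s3,a,S)
state=s3 head=1 tape=_[a]cb_   (s3,a)→(s0,b,S)
state=s0 head=1 tape=_[b]cb_   (s0,b)→(s0,_,R)
state=s0 head=2 tape=__[c]b_   (s0,c)→(s4,_,S)
state=s4 head=2 tape=__[_]b_   (s4,_)→(s1,a,S)
state=s1 head=2 tape=__[a]b_   (s1,a)→(s3,a,S)
state=s3 head=2 tape=__[a]b_   (s3,a)→(s0,b,S)
state=s0 head=2 tape=__[b]b_   (s0,b)→(s0,_,R)
state=s0 head=3 tape=___[b]_   (s0,b)→(s0,_,R)
state=s0 head=4 tape=____[_]   (s0,_)→(s2,a,L)
state=s2 head=3 tape=___[_]a
At halt the head is at cell 3.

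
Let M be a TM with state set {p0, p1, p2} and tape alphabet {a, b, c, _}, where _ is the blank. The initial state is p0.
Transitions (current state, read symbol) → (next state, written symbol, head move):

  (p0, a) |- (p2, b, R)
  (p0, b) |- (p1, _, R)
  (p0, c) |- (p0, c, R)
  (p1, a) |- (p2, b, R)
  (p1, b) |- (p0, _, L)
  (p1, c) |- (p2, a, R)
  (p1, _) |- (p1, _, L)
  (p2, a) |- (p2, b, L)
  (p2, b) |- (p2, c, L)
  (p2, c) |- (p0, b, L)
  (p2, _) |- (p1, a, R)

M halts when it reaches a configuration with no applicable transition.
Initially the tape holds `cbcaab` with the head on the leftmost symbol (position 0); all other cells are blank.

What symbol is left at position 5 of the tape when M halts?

p0 | _[c]bcaab   read c → write c, move R, go to p0
p0 | _c[b]caab   read b → write _, move R, go to p1
p1 | _c_[c]aab   read c → write a, move R, go to p2
p2 | _c_a[a]ab   read a → write b, move L, go to p2
p2 | _c_[a]bab   read a → write b, move L, go to p2
p2 | _c[_]bbab   read _ → write a, move R, go to p1
p1 | _ca[b]bab   read b → write _, move L, go to p0
p0 | _c[a]_bab   read a → write b, move R, go to p2
p2 | _cb[_]bab   read _ → write a, move R, go to p1
p1 | _cba[b]ab   read b → write _, move L, go to p0
p0 | _cb[a]_ab   read a → write b, move R, go to p2
p2 | _cbb[_]ab   read _ → write a, move R, go to p1
p1 | _cbba[a]b   read a → write b, move R, go to p2
p2 | _cbbab[b]   read b → write c, move L, go to p2
p2 | _cbba[b]c   read b → write c, move L, go to p2
p2 | _cbb[a]cc   read a → write b, move L, go to p2
p2 | _cb[b]bcc   read b → write c, move L, go to p2
p2 | _c[b]cbcc   read b → write c, move L, go to p2
p2 | _[c]ccbcc   read c → write b, move L, go to p0
p0 | [_]bccbcc
Cell 5 holds c when M halts.

c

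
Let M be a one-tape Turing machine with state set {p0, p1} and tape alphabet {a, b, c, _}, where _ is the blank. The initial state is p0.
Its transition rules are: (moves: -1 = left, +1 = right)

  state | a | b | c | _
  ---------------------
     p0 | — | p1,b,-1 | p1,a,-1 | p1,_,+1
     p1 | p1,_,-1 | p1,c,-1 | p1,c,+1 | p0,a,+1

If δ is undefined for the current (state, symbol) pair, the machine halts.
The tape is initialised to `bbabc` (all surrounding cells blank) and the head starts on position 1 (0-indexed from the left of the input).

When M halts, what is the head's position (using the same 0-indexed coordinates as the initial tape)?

3

p0 | ___b[b]abc   read b → write b, move -1, go to p1
p1 | ___[b]babc   read b → write c, move -1, go to p1
p1 | __[_]cbabc   read _ → write a, move +1, go to p0
p0 | __a[c]babc   read c → write a, move -1, go to p1
p1 | __[a]ababc   read a → write _, move -1, go to p1
p1 | _[_]_ababc   read _ → write a, move +1, go to p0
p0 | _a[_]ababc   read _ → write _, move +1, go to p1
p1 | _a_[a]babc   read a → write _, move -1, go to p1
p1 | _a[_]_babc   read _ → write a, move +1, go to p0
p0 | _aa[_]babc   read _ → write _, move +1, go to p1
p1 | _aa_[b]abc   read b → write c, move -1, go to p1
p1 | _aa[_]cabc   read _ → write a, move +1, go to p0
p0 | _aaa[c]abc   read c → write a, move -1, go to p1
p1 | _aa[a]aabc   read a → write _, move -1, go to p1
p1 | _a[a]_aabc   read a → write _, move -1, go to p1
p1 | _[a]__aabc   read a → write _, move -1, go to p1
p1 | [_]___aabc   read _ → write a, move +1, go to p0
p0 | a[_]__aabc   read _ → write _, move +1, go to p1
p1 | a_[_]_aabc   read _ → write a, move +1, go to p0
p0 | a_a[_]aabc   read _ → write _, move +1, go to p1
p1 | a_a_[a]abc   read a → write _, move -1, go to p1
p1 | a_a[_]_abc   read _ → write a, move +1, go to p0
p0 | a_aa[_]abc   read _ → write _, move +1, go to p1
p1 | a_aa_[a]bc   read a → write _, move -1, go to p1
p1 | a_aa[_]_bc   read _ → write a, move +1, go to p0
p0 | a_aaa[_]bc   read _ → write _, move +1, go to p1
p1 | a_aaa_[b]c   read b → write c, move -1, go to p1
p1 | a_aaa[_]cc   read _ → write a, move +1, go to p0
p0 | a_aaaa[c]c   read c → write a, move -1, go to p1
p1 | a_aaa[a]ac   read a → write _, move -1, go to p1
p1 | a_aa[a]_ac   read a → write _, move -1, go to p1
p1 | a_a[a]__ac   read a → write _, move -1, go to p1
p1 | a_[a]___ac   read a → write _, move -1, go to p1
p1 | a[_]____ac   read _ → write a, move +1, go to p0
p0 | aa[_]___ac   read _ → write _, move +1, go to p1
p1 | aa_[_]__ac   read _ → write a, move +1, go to p0
p0 | aa_a[_]_ac   read _ → write _, move +1, go to p1
p1 | aa_a_[_]ac   read _ → write a, move +1, go to p0
p0 | aa_a_a[a]c
At halt the head is at cell 3.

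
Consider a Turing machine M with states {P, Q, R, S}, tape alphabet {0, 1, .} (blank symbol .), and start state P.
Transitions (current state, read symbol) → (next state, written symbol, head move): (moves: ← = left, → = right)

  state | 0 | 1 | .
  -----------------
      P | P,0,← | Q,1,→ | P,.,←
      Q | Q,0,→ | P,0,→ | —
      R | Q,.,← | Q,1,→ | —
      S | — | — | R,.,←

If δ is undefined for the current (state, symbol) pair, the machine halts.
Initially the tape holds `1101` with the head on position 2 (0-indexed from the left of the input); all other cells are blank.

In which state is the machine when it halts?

Q

state=P head=2 tape=11[0]1.   (P,0)→(P,0,←)
state=P head=1 tape=1[1]01.   (P,1)→(Q,1,→)
state=Q head=2 tape=11[0]1.   (Q,0)→(Q,0,→)
state=Q head=3 tape=110[1].   (Q,1)→(P,0,→)
state=P head=4 tape=1100[.]   (P,.)→(P,.,←)
state=P head=3 tape=110[0].   (P,0)→(P,0,←)
state=P head=2 tape=11[0]0.   (P,0)→(P,0,←)
state=P head=1 tape=1[1]00.   (P,1)→(Q,1,→)
state=Q head=2 tape=11[0]0.   (Q,0)→(Q,0,→)
state=Q head=3 tape=110[0].   (Q,0)→(Q,0,→)
state=Q head=4 tape=1100[.]
No transition is defined for (Q, .); M halts in state Q.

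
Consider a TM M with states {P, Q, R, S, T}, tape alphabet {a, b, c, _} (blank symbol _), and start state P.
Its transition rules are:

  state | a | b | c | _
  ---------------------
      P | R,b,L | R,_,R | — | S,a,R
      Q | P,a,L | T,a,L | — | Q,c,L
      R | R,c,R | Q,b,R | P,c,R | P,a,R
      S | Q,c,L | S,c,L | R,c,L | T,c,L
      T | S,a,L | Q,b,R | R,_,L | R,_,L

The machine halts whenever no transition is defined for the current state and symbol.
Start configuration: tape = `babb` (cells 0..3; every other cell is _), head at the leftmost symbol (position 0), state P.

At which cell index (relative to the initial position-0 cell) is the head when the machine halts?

3

P | [b]abb___   read b → write _, move R, go to R
R | _[a]bb___   read a → write c, move R, go to R
R | _c[b]b___   read b → write b, move R, go to Q
Q | _cb[b]___   read b → write a, move L, go to T
T | _c[b]a___   read b → write b, move R, go to Q
Q | _cb[a]___   read a → write a, move L, go to P
P | _c[b]a___   read b → write _, move R, go to R
R | _c_[a]___   read a → write c, move R, go to R
R | _c_c[_]__   read _ → write a, move R, go to P
P | _c_ca[_]_   read _ → write a, move R, go to S
S | _c_caa[_]   read _ → write c, move L, go to T
T | _c_ca[a]c   read a → write a, move L, go to S
S | _c_c[a]ac   read a → write c, move L, go to Q
Q | _c_[c]cac
At halt the head is at cell 3.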